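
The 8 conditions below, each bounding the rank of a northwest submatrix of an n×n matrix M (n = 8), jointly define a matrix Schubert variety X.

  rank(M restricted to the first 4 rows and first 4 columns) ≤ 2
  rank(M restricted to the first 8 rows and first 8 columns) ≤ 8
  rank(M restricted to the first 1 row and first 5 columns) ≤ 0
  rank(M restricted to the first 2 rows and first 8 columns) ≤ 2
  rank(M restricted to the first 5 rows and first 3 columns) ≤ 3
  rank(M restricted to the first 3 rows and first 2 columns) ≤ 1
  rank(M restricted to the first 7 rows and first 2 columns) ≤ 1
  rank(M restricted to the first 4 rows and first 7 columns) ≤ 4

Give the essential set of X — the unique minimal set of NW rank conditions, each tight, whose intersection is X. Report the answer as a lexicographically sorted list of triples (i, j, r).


Propagating the 8 rank bounds to every northwest block:

  R[1]: 0 0 0 0 0 1 1 1
  R[2]: 1 1 1 1 1 2 2 2
  R[3]: 1 1 2 2 2 3 3 3
  R[4]: 1 1 2 2 3 4 4 4
  R[5]: 1 1 2 3 4 5 5 5
  R[6]: 1 1 2 3 4 5 6 6
  R[7]: 1 1 2 3 4 5 6 7
  R[8]: 1 2 3 4 5 6 7 8

reading off 1-entries of Δ²R: w = (6, 1, 3, 5, 4, 7, 8, 2).

Rothe diagram D(w) (11 cells), 3 SE-corners (essential conditions):

[(1, 5, 0), (4, 4, 2), (7, 2, 1)]


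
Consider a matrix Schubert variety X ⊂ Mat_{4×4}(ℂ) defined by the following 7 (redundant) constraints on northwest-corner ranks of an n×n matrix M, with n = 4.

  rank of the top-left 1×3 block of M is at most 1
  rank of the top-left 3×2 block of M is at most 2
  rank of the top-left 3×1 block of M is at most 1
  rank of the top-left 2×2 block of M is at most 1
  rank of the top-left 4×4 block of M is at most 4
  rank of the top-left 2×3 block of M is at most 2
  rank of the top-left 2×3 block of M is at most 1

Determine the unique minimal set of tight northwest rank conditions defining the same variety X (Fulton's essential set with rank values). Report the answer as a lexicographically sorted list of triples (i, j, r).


The tightest implied rank at each (i,j), from the 7 conditions:

  row 1: 1 1 1 1
  row 2: 1 1 1 2
  row 3: 1 2 2 3
  row 4: 1 2 3 4

the unique w with this rank table is (1, 4, 2, 3).

Rothe diagram D(w) (2 cells), 1 SE-corner (essential condition):

[(2, 3, 1)]


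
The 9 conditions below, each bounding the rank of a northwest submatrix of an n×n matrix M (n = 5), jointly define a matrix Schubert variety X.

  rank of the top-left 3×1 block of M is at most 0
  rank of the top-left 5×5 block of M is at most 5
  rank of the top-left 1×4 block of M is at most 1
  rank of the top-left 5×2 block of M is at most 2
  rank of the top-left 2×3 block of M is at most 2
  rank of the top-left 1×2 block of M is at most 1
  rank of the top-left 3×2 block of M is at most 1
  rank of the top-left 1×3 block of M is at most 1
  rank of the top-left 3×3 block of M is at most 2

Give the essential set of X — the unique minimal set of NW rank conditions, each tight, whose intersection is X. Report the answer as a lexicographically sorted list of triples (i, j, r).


Computing R[i][j] = min implied NW-rank bound (n=5, 9 conditions):

  row 1: 0 | 1 | 1 | 1 | 1
  row 2: 0 | 1 | 2 | 2 | 2
  row 3: 0 | 1 | 2 | 3 | 3
  row 4: 1 | 2 | 3 | 4 | 4
  row 5: 1 | 2 | 3 | 4 | 5

so w = (2, 3, 4, 1, 5).

D(w) has 3 cells with 1 SE-corner; essential set:

[(3, 1, 0)]


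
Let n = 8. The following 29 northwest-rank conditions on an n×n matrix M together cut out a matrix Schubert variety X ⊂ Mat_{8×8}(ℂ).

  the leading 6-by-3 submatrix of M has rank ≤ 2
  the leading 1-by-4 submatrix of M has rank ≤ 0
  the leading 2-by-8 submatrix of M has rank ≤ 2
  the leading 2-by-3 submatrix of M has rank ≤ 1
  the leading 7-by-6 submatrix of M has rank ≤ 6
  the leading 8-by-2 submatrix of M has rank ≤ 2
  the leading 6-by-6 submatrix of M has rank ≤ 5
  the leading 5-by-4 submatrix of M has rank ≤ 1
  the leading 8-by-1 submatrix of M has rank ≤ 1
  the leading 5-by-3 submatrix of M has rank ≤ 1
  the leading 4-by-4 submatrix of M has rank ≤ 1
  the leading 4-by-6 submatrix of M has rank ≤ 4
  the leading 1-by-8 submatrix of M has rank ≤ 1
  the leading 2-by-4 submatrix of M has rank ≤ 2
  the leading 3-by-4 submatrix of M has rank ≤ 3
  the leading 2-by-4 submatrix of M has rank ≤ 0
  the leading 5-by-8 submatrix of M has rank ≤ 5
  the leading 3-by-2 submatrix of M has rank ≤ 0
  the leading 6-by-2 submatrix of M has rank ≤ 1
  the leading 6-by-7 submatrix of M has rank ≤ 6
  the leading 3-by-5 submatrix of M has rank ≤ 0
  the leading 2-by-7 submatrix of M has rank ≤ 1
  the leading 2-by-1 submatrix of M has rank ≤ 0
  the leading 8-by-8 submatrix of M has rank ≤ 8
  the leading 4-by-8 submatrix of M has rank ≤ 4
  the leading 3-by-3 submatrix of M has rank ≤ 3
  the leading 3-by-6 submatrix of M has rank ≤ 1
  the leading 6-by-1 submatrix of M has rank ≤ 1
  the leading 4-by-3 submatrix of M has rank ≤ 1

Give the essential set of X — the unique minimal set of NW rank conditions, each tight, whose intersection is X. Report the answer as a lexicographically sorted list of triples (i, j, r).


Computing R[i][j] = min implied NW-rank bound (n=8, 29 conditions):

  i=1: 0  0  0  0  0  1  1  1
  i=2: 0  0  0  0  0  1  1  2
  i=3: 0  0  0  0  0  1  2  3
  i=4: 1  1  1  1  1  2  3  4
  i=5: 1  1  1  1  2  3  4  5
  i=6: 1  1  2  2  3  4  5  6
  i=7: 1  2  3  3  4  5  6  7
  i=8: 1  2  3  4  5  6  7  8

reading off 1-entries of Δ²R: w = (6, 8, 7, 1, 5, 3, 2, 4).

|D(w)|=20, |Ess(w)|=4:

[(2, 7, 1), (3, 5, 0), (5, 4, 1), (6, 2, 1)]


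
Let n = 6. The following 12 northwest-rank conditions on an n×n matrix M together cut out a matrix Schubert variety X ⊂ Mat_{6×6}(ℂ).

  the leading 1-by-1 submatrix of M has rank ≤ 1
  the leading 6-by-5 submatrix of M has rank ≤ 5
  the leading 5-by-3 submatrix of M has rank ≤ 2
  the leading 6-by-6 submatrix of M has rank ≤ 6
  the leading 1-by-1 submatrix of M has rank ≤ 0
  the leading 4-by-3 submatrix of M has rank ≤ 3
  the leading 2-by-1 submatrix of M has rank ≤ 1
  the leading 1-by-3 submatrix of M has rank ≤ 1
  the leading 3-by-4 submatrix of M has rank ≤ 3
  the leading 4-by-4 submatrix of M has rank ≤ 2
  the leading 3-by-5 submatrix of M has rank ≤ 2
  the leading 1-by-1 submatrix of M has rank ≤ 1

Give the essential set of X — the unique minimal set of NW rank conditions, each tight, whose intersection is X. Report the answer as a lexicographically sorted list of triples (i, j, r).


The tightest implied rank at each (i,j), from the 12 conditions:

  row 1: 0 | 1 | 1 | 1 | 1 | 1
  row 2: 1 | 2 | 2 | 2 | 2 | 2
  row 3: 1 | 2 | 2 | 2 | 2 | 3
  row 4: 1 | 2 | 2 | 2 | 3 | 4
  row 5: 1 | 2 | 2 | 3 | 4 | 5
  row 6: 1 | 2 | 3 | 4 | 5 | 6

hence w(1..6) = (2, 1, 6, 5, 4, 3).

ℓ(w)=7; the 4 essential cells (i,j,r):

[(1, 1, 0), (3, 5, 2), (4, 4, 2), (5, 3, 2)]


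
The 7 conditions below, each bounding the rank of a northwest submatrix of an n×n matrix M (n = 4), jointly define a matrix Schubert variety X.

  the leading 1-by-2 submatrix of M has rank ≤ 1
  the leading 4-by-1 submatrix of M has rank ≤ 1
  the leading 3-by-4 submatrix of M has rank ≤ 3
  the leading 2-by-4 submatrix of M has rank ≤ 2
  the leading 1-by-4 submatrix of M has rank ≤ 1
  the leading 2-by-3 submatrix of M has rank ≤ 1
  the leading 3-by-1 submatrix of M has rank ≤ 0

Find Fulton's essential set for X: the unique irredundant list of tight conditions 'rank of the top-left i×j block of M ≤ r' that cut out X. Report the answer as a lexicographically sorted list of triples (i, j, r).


Recovering R(i,j) via the rank-extension bound from the 7 conditions:

  i=1: 0 | 1 | 1 | 1
  i=2: 0 | 1 | 1 | 2
  i=3: 0 | 1 | 2 | 3
  i=4: 1 | 2 | 3 | 4

so w = (2, 4, 3, 1).

ℓ(w)=4; the 2 essential cells (i,j,r):

[(2, 3, 1), (3, 1, 0)]


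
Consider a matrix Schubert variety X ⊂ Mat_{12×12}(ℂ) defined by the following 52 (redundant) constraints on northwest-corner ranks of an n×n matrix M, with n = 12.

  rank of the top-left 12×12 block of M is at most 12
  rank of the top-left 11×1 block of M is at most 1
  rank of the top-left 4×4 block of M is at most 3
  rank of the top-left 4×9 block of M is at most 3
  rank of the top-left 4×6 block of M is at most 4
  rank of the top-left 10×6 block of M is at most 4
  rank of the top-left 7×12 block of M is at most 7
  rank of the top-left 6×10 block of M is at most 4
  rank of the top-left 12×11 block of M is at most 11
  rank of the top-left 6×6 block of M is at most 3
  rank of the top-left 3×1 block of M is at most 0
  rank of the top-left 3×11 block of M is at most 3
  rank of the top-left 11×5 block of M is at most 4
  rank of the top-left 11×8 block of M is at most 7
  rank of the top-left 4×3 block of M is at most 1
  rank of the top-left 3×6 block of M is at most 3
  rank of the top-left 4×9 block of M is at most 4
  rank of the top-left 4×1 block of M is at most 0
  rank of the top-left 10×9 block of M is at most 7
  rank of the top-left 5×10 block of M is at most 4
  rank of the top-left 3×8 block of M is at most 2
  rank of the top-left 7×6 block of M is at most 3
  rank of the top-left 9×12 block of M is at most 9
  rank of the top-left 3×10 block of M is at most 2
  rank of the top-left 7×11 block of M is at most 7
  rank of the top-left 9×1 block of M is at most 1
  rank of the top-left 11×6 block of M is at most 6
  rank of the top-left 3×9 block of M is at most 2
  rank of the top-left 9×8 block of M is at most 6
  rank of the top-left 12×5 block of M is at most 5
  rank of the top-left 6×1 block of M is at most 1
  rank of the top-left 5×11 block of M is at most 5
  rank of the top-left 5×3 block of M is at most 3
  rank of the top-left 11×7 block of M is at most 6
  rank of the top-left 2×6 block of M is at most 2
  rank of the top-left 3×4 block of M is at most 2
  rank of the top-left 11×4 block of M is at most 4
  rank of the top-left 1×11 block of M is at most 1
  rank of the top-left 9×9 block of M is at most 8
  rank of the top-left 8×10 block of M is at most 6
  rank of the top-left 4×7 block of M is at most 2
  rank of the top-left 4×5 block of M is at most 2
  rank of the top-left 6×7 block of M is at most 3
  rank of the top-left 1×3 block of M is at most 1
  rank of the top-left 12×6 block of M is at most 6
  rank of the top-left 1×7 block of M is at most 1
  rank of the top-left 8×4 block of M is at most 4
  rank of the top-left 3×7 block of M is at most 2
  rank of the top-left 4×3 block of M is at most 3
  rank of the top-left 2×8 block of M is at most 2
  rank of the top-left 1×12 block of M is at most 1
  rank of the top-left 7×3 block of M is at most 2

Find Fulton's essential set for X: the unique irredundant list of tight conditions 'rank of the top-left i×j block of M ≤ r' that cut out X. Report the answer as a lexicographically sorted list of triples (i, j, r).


Recovering R(i,j) via the rank-extension bound from the 52 conditions:

  i=1: 0  1  1  1  1  1  1  1  1  1  1  1
  i=2: 0  1  1  2  2  2  2  2  2  2  2  2
  i=3: 0  1  1  2  2  2  2  2  2  2  3  3
  i=4: 0  1  1  2  2  2  2  3  3  3  4  4
  i=5: 1  2  2  3  3  3  3  4  4  4  5  5
  i=6: 1  2  2  3  3  3  3  4  4  4  5  6
  i=7: 1  2  2  3  3  3  4  5  5  5  6  7
  i=8: 1  2  3  4  4  4  5  6  6  6  7  8
  i=9: 1  2  3  4  4  4  5  6  7  7  8  9
  i=10: 1  2  3  4  4  4  5  6  7  8  9  10
  i=11: 1  2  3  4  4  5  6  7  8  9  10  11
  i=12: 1  2  3  4  5  6  7  8  9  10  11  12

the unique w with this rank table is (2, 4, 11, 8, 1, 12, 7, 3, 9, 10, 6, 5).

|D(w)|=30, |Ess(w)|=10:

[(3, 10, 2), (4, 1, 0), (4, 3, 1), (4, 7, 2), (6, 7, 3), (6, 10, 4), (7, 3, 2), (7, 6, 3), (10, 6, 4), (11, 5, 4)]


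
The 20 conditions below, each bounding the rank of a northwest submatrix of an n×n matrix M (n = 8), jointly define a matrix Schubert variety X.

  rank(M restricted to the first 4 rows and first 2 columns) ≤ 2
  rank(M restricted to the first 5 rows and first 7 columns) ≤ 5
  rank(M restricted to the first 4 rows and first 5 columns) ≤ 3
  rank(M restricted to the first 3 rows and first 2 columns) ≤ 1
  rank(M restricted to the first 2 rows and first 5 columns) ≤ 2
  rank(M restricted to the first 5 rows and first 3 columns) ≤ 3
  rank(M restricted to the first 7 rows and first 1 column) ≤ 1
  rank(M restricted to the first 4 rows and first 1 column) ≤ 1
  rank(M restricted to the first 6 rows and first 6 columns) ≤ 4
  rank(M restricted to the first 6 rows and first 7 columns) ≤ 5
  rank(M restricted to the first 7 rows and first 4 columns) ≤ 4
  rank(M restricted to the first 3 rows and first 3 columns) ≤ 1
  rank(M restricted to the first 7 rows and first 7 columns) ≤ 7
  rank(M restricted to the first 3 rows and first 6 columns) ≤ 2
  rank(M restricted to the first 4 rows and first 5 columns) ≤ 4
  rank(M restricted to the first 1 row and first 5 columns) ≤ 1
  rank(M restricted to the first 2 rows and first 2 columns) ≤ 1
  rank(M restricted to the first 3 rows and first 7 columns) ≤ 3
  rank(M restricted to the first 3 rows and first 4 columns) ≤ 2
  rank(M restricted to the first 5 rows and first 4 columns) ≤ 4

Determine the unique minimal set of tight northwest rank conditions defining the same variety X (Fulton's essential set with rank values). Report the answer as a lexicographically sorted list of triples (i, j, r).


Recovering R(i,j) via the rank-extension bound from the 20 conditions:

  R[1]: 1 | 1 | 1 | 1 | 1 | 1 | 1 | 1
  R[2]: 1 | 1 | 1 | 2 | 2 | 2 | 2 | 2
  R[3]: 1 | 1 | 1 | 2 | 2 | 2 | 3 | 3
  R[4]: 1 | 2 | 2 | 3 | 3 | 3 | 4 | 4
  R[5]: 1 | 2 | 3 | 4 | 4 | 4 | 5 | 5
  R[6]: 1 | 2 | 3 | 4 | 4 | 4 | 5 | 6
  R[7]: 1 | 2 | 3 | 4 | 5 | 5 | 6 | 7
  R[8]: 1 | 2 | 3 | 4 | 5 | 6 | 7 | 8

so w = (1, 4, 7, 2, 3, 8, 5, 6).

3 SE-corners of the 8-cell Rothe diagram give Ess(w):

[(3, 3, 1), (3, 6, 2), (6, 6, 4)]


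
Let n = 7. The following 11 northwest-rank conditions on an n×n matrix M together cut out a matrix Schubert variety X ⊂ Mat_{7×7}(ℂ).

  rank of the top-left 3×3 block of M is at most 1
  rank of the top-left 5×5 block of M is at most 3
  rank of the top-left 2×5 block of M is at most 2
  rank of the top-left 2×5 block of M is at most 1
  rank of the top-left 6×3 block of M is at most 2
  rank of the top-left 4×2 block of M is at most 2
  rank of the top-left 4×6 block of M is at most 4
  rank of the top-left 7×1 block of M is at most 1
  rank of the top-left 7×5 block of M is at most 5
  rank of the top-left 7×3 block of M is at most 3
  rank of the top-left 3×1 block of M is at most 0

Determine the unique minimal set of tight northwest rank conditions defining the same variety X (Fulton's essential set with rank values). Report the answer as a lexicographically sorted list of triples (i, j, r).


Rank table r_w(7×7) implied by the 11 constraints:

  row 1: 0 | 1 | 1 | 1 | 1 | 1 | 1
  row 2: 0 | 1 | 1 | 1 | 1 | 2 | 2
  row 3: 0 | 1 | 1 | 2 | 2 | 3 | 3
  row 4: 1 | 2 | 2 | 3 | 3 | 4 | 4
  row 5: 1 | 2 | 2 | 3 | 3 | 4 | 5
  row 6: 1 | 2 | 2 | 3 | 4 | 5 | 6
  row 7: 1 | 2 | 3 | 4 | 5 | 6 | 7

giving w = (2, 6, 4, 1, 7, 5, 3) via Δ²R.

ℓ(w)=10; the 5 essential cells (i,j,r):

[(2, 5, 1), (3, 1, 0), (3, 3, 1), (5, 5, 3), (6, 3, 2)]


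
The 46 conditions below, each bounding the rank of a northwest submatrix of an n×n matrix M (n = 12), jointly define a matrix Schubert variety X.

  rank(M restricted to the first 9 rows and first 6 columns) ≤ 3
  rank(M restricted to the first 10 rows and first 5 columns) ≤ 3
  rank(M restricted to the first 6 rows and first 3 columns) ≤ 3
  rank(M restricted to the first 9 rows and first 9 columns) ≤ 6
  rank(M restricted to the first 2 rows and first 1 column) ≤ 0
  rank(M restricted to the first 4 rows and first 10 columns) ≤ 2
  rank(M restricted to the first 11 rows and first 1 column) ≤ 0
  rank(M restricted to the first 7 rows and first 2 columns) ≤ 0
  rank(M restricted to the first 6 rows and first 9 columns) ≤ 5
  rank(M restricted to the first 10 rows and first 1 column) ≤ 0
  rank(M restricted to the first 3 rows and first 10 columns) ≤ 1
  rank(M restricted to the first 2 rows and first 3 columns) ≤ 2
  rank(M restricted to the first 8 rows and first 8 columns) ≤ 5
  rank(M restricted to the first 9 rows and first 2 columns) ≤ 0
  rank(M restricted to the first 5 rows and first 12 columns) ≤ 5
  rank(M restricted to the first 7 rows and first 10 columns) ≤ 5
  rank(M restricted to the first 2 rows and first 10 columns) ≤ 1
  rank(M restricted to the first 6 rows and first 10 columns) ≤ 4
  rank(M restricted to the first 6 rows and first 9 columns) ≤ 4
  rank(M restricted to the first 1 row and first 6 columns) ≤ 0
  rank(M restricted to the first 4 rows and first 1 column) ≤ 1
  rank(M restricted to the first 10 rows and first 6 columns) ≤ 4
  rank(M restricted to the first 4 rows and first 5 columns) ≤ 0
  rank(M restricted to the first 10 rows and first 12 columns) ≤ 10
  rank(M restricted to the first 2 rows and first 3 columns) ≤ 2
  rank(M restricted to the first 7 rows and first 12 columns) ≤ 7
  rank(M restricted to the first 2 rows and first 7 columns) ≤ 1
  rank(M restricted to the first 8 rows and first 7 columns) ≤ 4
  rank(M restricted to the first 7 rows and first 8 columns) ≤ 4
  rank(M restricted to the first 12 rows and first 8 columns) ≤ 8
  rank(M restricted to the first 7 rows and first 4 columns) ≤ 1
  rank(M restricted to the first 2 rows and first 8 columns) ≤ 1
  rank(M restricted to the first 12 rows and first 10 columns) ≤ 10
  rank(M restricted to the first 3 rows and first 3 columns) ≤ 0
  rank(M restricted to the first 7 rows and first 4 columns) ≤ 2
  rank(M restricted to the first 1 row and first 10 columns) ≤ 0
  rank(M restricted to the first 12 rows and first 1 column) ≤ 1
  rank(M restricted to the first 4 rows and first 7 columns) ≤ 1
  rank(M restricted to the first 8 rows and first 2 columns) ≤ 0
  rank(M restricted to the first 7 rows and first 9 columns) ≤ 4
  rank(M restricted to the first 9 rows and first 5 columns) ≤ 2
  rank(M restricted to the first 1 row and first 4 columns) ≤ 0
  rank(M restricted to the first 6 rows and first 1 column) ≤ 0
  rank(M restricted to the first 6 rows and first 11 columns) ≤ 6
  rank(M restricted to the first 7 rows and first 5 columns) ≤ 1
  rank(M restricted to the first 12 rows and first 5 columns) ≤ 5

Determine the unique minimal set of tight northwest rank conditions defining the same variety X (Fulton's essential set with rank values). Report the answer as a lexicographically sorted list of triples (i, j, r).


The tightest implied rank at each (i,j), from the 46 conditions:

  i=1: 0  0  0  0  0  0  0  0  0  0  1  1
  i=2: 0  0  0  0  0  1  1  1  1  1  2  2
  i=3: 0  0  0  0  0  1  1  1  1  1  2  3
  i=4: 0  0  0  0  0  1  1  2  2  2  3  4
  i=5: 0  0  1  1  1  2  2  3  3  3  4  5
  i=6: 0  0  1  1  1  2  3  4  4  4  5  6
  i=7: 0  0  1  1  1  2  3  4  4  5  6  7
  i=8: 0  0  1  2  2  3  4  5  5  6  7  8
  i=9: 0  0  1  2  2  3  4  5  6  7  8  9
  i=10: 0  1  2  3  3  4  5  6  7  8  9  10
  i=11: 0  1  2  3  4  5  6  7  8  9  10  11
  i=12: 1  2  3  4  5  6  7  8  9  10  11  12

reading off 1-entries of Δ²R: w = (11, 6, 12, 8, 3, 7, 10, 4, 9, 2, 5, 1).

Rothe diagram D(w) (48 cells), 9 SE-corners (essential conditions):

[(1, 10, 0), (3, 10, 1), (4, 5, 0), (4, 7, 1), (7, 5, 1), (7, 9, 4), (9, 2, 0), (9, 5, 2), (11, 1, 0)]


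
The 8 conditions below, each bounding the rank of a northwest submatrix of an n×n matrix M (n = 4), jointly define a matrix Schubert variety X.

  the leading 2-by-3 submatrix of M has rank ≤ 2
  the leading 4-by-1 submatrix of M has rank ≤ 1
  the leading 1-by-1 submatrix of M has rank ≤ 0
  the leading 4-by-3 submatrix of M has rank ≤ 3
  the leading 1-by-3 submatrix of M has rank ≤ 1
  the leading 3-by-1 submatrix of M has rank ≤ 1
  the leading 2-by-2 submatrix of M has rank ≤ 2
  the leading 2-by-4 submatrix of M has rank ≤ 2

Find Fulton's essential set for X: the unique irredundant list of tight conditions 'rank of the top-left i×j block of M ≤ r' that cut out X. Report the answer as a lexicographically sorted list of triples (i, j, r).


The tightest implied rank at each (i,j), from the 8 conditions:

  R[1]: 0 | 1 | 1 | 1
  R[2]: 1 | 2 | 2 | 2
  R[3]: 1 | 2 | 3 | 3
  R[4]: 1 | 2 | 3 | 4

second differences of R give the permutation w = (2, 1, 3, 4).

Rothe diagram D(w) (1 cell), 1 SE-corner (essential condition):

[(1, 1, 0)]


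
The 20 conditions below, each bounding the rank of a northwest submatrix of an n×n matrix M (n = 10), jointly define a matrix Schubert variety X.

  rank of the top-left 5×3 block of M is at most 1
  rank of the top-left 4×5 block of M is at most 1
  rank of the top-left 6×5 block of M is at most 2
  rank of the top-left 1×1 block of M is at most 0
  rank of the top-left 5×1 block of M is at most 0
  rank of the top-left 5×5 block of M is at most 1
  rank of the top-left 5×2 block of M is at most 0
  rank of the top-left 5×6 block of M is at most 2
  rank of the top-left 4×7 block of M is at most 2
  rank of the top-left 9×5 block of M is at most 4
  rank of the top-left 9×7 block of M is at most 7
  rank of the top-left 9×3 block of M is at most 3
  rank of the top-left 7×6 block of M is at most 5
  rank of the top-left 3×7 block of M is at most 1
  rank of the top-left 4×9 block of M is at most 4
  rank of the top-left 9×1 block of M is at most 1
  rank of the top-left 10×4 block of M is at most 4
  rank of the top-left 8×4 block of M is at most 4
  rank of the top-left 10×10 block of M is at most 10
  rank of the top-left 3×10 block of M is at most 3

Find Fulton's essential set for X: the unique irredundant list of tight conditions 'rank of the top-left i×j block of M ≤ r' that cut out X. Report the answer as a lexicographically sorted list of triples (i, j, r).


Recovering R(i,j) via the rank-extension bound from the 20 conditions:

  i=1: 0, 0, 1, 1, 1, 1, 1, 1, 1, 1
  i=2: 0, 0, 1, 1, 1, 1, 1, 2, 2, 2
  i=3: 0, 0, 1, 1, 1, 1, 1, 2, 3, 3
  i=4: 0, 0, 1, 1, 1, 2, 2, 3, 4, 4
  i=5: 0, 0, 1, 1, 1, 2, 3, 4, 5, 5
  i=6: 1, 1, 2, 2, 2, 3, 4, 5, 6, 6
  i=7: 1, 2, 3, 3, 3, 4, 5, 6, 7, 7
  i=8: 1, 2, 3, 4, 4, 5, 6, 7, 8, 8
  i=9: 1, 2, 3, 4, 4, 5, 6, 7, 8, 9
  i=10: 1, 2, 3, 4, 5, 6, 7, 8, 9, 10

hence w(1..10) = (3, 8, 9, 6, 7, 1, 2, 4, 10, 5).

|D(w)|=23, |Ess(w)|=4:

[(3, 7, 1), (5, 2, 0), (5, 5, 1), (9, 5, 4)]


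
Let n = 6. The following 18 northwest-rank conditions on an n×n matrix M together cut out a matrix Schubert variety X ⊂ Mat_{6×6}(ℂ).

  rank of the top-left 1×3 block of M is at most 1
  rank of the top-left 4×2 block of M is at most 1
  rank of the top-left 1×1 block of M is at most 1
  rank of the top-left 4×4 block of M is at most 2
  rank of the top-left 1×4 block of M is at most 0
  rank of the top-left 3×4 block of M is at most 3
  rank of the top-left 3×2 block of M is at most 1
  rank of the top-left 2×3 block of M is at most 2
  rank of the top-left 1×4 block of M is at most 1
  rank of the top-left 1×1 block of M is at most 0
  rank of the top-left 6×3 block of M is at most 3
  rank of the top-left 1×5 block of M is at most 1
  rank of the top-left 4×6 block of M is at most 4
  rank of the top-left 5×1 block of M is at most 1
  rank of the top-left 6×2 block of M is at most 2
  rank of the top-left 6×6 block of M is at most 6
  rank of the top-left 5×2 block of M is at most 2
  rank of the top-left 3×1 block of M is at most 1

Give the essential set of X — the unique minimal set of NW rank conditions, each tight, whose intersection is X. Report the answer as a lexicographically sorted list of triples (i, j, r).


Reconstructing r_w from the 18 given conditions:

  R[1]: 0 0 0 0 1 1
  R[2]: 1 1 1 1 2 2
  R[3]: 1 1 2 2 3 3
  R[4]: 1 1 2 2 3 4
  R[5]: 1 2 3 3 4 5
  R[6]: 1 2 3 4 5 6

second differences of R give the permutation w = (5, 1, 3, 6, 2, 4).

ℓ(w)=7; the 3 essential cells (i,j,r):

[(1, 4, 0), (4, 2, 1), (4, 4, 2)]


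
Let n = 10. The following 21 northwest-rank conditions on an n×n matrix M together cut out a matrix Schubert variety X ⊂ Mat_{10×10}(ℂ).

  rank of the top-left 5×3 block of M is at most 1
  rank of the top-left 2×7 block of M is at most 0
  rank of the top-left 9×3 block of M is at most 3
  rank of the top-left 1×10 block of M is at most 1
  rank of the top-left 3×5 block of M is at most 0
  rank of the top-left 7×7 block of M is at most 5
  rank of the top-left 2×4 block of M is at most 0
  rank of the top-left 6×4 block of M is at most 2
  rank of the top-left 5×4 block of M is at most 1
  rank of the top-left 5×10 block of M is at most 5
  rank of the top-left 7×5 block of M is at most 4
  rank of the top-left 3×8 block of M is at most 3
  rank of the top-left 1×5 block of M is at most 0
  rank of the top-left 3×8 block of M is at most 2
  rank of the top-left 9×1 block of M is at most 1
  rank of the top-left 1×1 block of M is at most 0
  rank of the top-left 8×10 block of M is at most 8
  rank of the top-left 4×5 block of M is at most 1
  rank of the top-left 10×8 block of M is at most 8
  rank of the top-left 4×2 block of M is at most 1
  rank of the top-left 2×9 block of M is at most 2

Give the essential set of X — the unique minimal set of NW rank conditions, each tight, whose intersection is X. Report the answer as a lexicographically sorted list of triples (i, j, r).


Rank table r_w(10×10) implied by the 21 constraints:

  i=1: 0 0 0 0 0 0 0 1 1 1
  i=2: 0 0 0 0 0 0 0 1 2 2
  i=3: 0 0 0 0 0 1 1 2 3 3
  i=4: 1 1 1 1 1 2 2 3 4 4
  i=5: 1 1 1 1 2 3 3 4 5 5
  i=6: 1 2 2 2 3 4 4 5 6 6
  i=7: 1 2 3 3 4 5 5 6 7 7
  i=8: 1 2 3 4 5 6 6 7 8 8
  i=9: 1 2 3 4 5 6 7 8 9 9
  i=10: 1 2 3 4 5 6 7 8 9 10

hence w(1..10) = (8, 9, 6, 1, 5, 2, 3, 4, 7, 10).

D(w) has 22 cells with 3 SE-corners; essential set:

[(2, 7, 0), (3, 5, 0), (5, 4, 1)]


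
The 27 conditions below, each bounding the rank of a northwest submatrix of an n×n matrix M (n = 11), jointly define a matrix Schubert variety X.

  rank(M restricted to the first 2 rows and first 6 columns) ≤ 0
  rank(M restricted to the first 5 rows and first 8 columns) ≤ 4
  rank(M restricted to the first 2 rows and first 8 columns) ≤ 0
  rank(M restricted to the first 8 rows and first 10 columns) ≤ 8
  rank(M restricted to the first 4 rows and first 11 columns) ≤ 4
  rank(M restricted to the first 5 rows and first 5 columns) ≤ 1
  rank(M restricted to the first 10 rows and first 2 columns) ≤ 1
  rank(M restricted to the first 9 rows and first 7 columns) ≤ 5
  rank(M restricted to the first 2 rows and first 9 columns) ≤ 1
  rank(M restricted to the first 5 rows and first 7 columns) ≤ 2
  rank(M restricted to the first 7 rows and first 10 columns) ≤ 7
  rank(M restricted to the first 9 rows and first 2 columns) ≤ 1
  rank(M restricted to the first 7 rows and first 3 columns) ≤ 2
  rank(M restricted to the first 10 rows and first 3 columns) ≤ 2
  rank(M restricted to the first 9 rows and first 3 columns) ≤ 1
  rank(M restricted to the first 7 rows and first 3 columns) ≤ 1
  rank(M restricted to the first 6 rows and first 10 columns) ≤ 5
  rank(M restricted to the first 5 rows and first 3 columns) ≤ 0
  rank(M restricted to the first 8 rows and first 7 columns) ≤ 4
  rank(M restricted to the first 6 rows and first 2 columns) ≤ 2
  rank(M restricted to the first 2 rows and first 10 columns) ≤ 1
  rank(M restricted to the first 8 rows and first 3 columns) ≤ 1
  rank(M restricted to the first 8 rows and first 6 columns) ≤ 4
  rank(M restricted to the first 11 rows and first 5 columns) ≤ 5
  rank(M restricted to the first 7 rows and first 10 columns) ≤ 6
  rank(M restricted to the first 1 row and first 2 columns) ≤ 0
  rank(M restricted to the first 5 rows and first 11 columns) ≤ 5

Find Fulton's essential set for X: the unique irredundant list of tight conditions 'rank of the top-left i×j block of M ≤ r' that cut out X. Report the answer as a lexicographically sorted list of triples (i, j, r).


Computing R[i][j] = min implied NW-rank bound (n=11, 27 conditions):

  i=1: 0, 0, 0, 0, 0, 0, 0, 0, 1, 1, 1
  i=2: 0, 0, 0, 0, 0, 0, 0, 0, 1, 1, 2
  i=3: 0, 0, 0, 1, 1, 1, 1, 1, 2, 2, 3
  i=4: 0, 0, 0, 1, 1, 2, 2, 2, 3, 3, 4
  i=5: 0, 0, 0, 1, 1, 2, 2, 3, 4, 4, 5
  i=6: 1, 1, 1, 2, 2, 3, 3, 4, 5, 5, 6
  i=7: 1, 1, 1, 2, 3, 4, 4, 5, 6, 6, 7
  i=8: 1, 1, 1, 2, 3, 4, 4, 5, 6, 7, 8
  i=9: 1, 1, 1, 2, 3, 4, 5, 6, 7, 8, 9
  i=10: 1, 1, 2, 3, 4, 5, 6, 7, 8, 9, 10
  i=11: 1, 2, 3, 4, 5, 6, 7, 8, 9, 10, 11

the unique w with this rank table is (9, 11, 4, 6, 8, 1, 5, 10, 7, 3, 2).

Rothe diagram D(w) (37 cells), 8 SE-corners (essential conditions):

[(2, 8, 0), (2, 10, 1), (5, 3, 0), (5, 5, 1), (5, 7, 2), (8, 7, 4), (9, 3, 1), (10, 2, 1)]


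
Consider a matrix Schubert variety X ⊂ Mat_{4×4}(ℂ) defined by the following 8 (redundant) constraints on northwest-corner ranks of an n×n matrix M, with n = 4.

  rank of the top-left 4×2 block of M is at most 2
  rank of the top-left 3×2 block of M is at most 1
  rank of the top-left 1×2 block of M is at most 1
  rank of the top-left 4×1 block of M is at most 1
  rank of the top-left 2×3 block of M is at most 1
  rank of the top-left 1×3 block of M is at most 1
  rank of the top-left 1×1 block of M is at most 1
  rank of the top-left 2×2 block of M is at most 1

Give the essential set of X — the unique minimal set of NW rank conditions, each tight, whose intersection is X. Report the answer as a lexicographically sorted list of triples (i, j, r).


Computing R[i][j] = min implied NW-rank bound (n=4, 8 conditions):

  1  1  1  1
  1  1  1  2
  1  1  2  3
  1  2  3  4

reading off 1-entries of Δ²R: w = (1, 4, 3, 2).

Fulton essential set (2 of the 3 Rothe cells):

[(2, 3, 1), (3, 2, 1)]


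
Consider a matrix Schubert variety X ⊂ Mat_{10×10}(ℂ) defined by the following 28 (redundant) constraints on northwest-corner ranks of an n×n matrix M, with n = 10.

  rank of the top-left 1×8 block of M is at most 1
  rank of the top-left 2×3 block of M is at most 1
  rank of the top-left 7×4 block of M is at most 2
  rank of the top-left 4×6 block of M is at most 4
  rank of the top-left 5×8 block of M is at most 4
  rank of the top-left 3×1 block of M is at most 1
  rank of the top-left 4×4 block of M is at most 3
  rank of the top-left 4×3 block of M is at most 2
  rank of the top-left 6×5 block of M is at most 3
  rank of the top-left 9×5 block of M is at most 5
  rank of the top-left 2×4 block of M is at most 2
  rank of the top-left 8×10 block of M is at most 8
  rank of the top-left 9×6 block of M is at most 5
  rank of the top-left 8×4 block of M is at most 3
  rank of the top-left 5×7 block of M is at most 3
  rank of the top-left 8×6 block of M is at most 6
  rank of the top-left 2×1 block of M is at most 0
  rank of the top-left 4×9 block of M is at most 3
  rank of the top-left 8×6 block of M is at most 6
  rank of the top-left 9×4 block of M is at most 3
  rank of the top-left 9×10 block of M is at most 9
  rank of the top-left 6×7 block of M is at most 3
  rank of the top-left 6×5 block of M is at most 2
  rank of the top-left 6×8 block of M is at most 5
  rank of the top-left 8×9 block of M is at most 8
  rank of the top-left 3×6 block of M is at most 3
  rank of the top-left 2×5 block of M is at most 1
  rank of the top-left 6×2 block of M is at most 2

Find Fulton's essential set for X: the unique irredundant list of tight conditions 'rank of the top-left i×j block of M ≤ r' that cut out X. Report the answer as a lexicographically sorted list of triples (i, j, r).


Recovering R(i,j) via the rank-extension bound from the 28 conditions:

  row 1: 0  1  1  1  1  1  1  1  1  1
  row 2: 0  1  1  1  1  2  2  2  2  2
  row 3: 1  2  2  2  2  3  3  3  3  3
  row 4: 1  2  2  2  2  3  3  3  3  4
  row 5: 1  2  2  2  2  3  3  4  4  5
  row 6: 1  2  2  2  2  3  3  4  5  6
  row 7: 1  2  2  2  3  4  4  5  6  7
  row 8: 1  2  3  3  4  5  5  6  7  8
  row 9: 1  2  3  3  4  5  6  7  8  9
  row 10: 1  2  3  4  5  6  7  8  9  10

the unique w with this rank table is (2, 6, 1, 10, 8, 9, 5, 3, 7, 4).

Rothe diagram D(w) (22 cells), 7 SE-corners (essential conditions):

[(2, 1, 0), (2, 5, 1), (4, 9, 3), (6, 5, 2), (6, 7, 3), (7, 4, 2), (9, 4, 3)]


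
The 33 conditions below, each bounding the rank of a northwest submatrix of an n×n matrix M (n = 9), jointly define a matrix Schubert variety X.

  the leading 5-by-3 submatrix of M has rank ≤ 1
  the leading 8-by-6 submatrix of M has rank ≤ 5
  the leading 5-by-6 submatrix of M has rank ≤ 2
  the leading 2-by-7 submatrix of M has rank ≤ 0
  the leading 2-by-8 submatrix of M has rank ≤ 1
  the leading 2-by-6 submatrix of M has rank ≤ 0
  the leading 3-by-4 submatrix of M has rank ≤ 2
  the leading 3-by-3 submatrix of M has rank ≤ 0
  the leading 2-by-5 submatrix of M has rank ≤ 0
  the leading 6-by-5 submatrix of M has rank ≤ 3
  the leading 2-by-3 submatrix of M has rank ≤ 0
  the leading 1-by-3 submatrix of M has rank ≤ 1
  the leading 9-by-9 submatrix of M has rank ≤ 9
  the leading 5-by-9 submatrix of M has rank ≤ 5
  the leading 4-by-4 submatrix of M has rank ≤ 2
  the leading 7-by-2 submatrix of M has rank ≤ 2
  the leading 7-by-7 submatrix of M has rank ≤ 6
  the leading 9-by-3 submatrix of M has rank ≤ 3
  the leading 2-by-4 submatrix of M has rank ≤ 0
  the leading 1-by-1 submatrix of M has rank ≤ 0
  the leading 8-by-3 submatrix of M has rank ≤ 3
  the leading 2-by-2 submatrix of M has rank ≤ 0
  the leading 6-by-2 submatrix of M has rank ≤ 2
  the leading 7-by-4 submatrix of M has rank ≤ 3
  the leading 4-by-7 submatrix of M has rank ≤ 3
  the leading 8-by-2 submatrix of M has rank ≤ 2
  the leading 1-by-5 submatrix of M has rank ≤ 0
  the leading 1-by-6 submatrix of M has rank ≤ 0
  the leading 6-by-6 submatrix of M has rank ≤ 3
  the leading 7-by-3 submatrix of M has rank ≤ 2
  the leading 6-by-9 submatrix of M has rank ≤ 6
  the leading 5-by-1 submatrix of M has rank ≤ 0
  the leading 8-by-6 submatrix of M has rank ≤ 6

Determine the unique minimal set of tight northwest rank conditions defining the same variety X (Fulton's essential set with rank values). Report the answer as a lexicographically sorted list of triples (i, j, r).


Rank table r_w(9×9) implied by the 33 constraints:

  i=1: 0 | 0 | 0 | 0 | 0 | 0 | 0 | 1 | 1
  i=2: 0 | 0 | 0 | 0 | 0 | 0 | 0 | 1 | 2
  i=3: 0 | 0 | 0 | 1 | 1 | 1 | 1 | 2 | 3
  i=4: 0 | 1 | 1 | 2 | 2 | 2 | 2 | 3 | 4
  i=5: 0 | 1 | 1 | 2 | 2 | 2 | 3 | 4 | 5
  i=6: 1 | 2 | 2 | 3 | 3 | 3 | 4 | 5 | 6
  i=7: 1 | 2 | 2 | 3 | 4 | 4 | 5 | 6 | 7
  i=8: 1 | 2 | 3 | 4 | 5 | 5 | 6 | 7 | 8
  i=9: 1 | 2 | 3 | 4 | 5 | 6 | 7 | 8 | 9

second differences of R give the permutation w = (8, 9, 4, 2, 7, 1, 5, 3, 6).

Fulton essential set (6 of the 23 Rothe cells):

[(2, 7, 0), (3, 3, 0), (5, 1, 0), (5, 3, 1), (5, 6, 2), (7, 3, 2)]


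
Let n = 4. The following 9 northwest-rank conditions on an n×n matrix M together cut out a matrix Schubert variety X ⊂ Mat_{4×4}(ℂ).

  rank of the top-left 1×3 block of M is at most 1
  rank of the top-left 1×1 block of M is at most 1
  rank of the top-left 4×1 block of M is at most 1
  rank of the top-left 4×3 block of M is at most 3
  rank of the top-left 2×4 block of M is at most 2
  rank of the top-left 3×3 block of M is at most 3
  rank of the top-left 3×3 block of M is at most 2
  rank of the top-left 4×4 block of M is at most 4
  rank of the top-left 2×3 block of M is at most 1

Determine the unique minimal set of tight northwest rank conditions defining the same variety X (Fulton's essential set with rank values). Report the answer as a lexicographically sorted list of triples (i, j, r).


Propagating the 9 rank bounds to every northwest block:

  R[1]: 1, 1, 1, 1
  R[2]: 1, 1, 1, 2
  R[3]: 1, 2, 2, 3
  R[4]: 1, 2, 3, 4

hence w(1..4) = (1, 4, 2, 3).

1 SE-corner of the 2-cell Rothe diagram gives Ess(w):

[(2, 3, 1)]


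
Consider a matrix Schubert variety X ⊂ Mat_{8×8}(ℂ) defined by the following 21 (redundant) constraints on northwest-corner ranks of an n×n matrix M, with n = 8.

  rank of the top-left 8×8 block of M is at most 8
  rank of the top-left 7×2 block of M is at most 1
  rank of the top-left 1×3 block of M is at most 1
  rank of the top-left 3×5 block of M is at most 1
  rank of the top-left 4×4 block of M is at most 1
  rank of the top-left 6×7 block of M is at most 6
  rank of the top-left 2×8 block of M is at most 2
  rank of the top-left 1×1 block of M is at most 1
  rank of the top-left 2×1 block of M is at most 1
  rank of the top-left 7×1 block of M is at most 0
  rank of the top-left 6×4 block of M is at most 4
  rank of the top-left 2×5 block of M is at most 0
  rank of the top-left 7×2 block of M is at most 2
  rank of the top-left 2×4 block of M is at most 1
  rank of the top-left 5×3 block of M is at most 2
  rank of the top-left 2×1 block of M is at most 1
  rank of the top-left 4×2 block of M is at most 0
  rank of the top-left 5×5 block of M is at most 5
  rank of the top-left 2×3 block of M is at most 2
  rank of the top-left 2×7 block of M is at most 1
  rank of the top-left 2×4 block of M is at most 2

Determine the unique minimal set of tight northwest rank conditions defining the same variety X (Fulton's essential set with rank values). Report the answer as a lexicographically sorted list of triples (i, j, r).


Recovering R(i,j) via the rank-extension bound from the 21 conditions:

  row 1: 0 0 0 0 0 1 1 1
  row 2: 0 0 0 0 0 1 1 2
  row 3: 0 0 1 1 1 2 2 3
  row 4: 0 0 1 1 2 3 3 4
  row 5: 0 1 2 2 3 4 4 5
  row 6: 0 1 2 3 4 5 5 6
  row 7: 0 1 2 3 4 5 6 7
  row 8: 1 2 3 4 5 6 7 8

the unique w with this rank table is (6, 8, 3, 5, 2, 4, 7, 1).

|D(w)|=19, |Ess(w)|=5:

[(2, 5, 0), (2, 7, 1), (4, 2, 0), (4, 4, 1), (7, 1, 0)]


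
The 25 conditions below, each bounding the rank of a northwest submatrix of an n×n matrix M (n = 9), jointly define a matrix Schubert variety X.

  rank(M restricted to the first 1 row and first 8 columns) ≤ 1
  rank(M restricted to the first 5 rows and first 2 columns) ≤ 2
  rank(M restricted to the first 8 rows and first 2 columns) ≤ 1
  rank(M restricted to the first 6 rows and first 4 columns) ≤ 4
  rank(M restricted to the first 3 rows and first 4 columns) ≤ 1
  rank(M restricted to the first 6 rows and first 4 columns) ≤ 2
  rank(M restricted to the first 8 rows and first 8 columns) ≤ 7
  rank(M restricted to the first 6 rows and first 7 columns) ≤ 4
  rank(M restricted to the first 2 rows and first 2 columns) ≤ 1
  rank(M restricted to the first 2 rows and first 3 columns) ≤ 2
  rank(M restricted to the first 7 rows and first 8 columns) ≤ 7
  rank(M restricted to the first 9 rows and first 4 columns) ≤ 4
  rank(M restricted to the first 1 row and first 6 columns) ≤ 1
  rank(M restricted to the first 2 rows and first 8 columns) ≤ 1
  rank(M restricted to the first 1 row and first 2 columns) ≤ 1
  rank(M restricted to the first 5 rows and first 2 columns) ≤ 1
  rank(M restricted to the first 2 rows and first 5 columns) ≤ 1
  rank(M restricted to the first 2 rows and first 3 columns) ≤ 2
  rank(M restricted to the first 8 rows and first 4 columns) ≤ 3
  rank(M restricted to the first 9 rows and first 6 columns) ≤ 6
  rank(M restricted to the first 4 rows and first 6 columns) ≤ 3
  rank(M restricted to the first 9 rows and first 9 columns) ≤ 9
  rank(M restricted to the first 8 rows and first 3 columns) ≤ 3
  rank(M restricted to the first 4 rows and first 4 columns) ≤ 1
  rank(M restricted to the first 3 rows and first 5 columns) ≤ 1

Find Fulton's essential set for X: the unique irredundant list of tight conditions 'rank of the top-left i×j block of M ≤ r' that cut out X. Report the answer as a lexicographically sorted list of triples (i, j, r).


Recovering R(i,j) via the rank-extension bound from the 25 conditions:

  i=1: 1 1 1 1 1 1 1 1 1
  i=2: 1 1 1 1 1 1 1 1 2
  i=3: 1 1 1 1 1 2 2 2 3
  i=4: 1 1 1 1 2 3 3 3 4
  i=5: 1 1 2 2 3 4 4 4 5
  i=6: 1 1 2 2 3 4 4 5 6
  i=7: 1 1 2 3 4 5 5 6 7
  i=8: 1 1 2 3 4 5 6 7 8
  i=9: 1 2 3 4 5 6 7 8 9

hence w(1..9) = (1, 9, 6, 5, 3, 8, 4, 7, 2).

Rothe diagram D(w) (20 cells), 6 SE-corners (essential conditions):

[(2, 8, 1), (3, 5, 1), (4, 4, 1), (6, 4, 2), (6, 7, 4), (8, 2, 1)]
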